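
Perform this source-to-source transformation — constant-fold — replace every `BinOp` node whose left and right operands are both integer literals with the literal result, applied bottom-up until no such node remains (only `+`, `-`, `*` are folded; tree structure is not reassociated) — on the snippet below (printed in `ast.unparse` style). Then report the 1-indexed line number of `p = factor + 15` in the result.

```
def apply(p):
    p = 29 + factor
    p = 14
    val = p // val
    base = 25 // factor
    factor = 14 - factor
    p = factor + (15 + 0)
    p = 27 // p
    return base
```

Transformed code:
def apply(p):
    p = 29 + factor
    p = 14
    val = p // val
    base = 25 // factor
    factor = 14 - factor
    p = factor + 15
    p = 27 // p
    return base

7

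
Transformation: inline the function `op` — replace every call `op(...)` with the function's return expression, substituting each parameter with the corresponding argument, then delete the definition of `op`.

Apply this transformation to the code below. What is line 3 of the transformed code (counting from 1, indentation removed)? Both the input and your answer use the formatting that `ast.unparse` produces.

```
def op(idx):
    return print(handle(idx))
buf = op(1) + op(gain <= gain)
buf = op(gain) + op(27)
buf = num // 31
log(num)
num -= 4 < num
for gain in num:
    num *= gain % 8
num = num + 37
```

Transformed code:
buf = print(handle(1)) + print(handle(gain <= gain))
buf = print(handle(gain)) + print(handle(27))
buf = num // 31
log(num)
num -= 4 < num
for gain in num:
    num *= gain % 8
num = num + 37

buf = num // 31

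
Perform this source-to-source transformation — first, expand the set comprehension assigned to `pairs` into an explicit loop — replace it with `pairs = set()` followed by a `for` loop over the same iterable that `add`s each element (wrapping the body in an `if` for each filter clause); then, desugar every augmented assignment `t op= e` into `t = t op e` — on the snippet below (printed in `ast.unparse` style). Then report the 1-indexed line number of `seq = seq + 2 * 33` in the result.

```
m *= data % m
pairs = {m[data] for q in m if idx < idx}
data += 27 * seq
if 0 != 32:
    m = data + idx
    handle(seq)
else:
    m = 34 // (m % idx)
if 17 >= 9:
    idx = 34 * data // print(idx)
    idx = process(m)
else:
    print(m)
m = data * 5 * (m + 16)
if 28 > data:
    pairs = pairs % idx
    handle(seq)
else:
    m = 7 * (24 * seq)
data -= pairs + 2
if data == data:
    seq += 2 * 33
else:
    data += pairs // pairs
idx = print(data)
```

Transformed code:
m = m * (data % m)
pairs = set()
for q in m:
    if idx < idx:
        pairs.add(m[data])
data = data + 27 * seq
if 0 != 32:
    m = data + idx
    handle(seq)
else:
    m = 34 // (m % idx)
if 17 >= 9:
    idx = 34 * data // print(idx)
    idx = process(m)
else:
    print(m)
m = data * 5 * (m + 16)
if 28 > data:
    pairs = pairs % idx
    handle(seq)
else:
    m = 7 * (24 * seq)
data = data - (pairs + 2)
if data == data:
    seq = seq + 2 * 33
else:
    data = data + pairs // pairs
idx = print(data)

25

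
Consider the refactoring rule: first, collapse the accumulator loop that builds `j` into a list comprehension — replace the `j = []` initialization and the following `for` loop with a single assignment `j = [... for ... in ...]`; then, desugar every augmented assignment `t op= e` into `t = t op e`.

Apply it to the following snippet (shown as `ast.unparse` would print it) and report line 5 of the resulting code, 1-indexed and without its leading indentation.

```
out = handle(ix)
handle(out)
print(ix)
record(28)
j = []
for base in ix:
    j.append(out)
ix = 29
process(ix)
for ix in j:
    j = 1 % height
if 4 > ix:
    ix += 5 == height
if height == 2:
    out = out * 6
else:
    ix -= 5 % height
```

Transformed code:
out = handle(ix)
handle(out)
print(ix)
record(28)
j = [out for base in ix]
ix = 29
process(ix)
for ix in j:
    j = 1 % height
if 4 > ix:
    ix = ix + (5 == height)
if height == 2:
    out = out * 6
else:
    ix = ix - 5 % height

j = [out for base in ix]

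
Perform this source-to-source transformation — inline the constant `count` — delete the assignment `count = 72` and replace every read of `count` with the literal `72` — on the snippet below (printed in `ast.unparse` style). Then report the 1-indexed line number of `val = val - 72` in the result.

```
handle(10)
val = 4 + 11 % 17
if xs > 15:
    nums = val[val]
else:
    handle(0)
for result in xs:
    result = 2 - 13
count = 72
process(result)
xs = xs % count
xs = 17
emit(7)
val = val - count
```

Transformed code:
handle(10)
val = 4 + 11 % 17
if xs > 15:
    nums = val[val]
else:
    handle(0)
for result in xs:
    result = 2 - 13
process(result)
xs = xs % 72
xs = 17
emit(7)
val = val - 72

13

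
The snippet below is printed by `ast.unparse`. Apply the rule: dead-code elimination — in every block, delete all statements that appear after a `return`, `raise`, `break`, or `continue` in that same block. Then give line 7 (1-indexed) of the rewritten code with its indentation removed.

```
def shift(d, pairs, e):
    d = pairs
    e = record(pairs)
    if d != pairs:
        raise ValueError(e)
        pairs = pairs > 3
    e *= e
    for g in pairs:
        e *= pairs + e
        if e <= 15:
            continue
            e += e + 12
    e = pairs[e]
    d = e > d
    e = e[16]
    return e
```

Transformed code:
def shift(d, pairs, e):
    d = pairs
    e = record(pairs)
    if d != pairs:
        raise ValueError(e)
    e *= e
    for g in pairs:
        e *= pairs + e
        if e <= 15:
            continue
    e = pairs[e]
    d = e > d
    e = e[16]
    return e

for g in pairs:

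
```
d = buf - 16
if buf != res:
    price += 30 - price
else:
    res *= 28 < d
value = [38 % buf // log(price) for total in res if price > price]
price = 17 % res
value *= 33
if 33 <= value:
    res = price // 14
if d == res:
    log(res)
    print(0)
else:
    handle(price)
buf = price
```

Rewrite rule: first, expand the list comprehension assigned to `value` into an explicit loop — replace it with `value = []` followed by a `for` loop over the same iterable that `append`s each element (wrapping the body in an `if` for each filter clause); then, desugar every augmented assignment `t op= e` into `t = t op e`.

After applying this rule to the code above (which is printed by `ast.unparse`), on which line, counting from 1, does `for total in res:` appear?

7

Transformed code:
d = buf - 16
if buf != res:
    price = price + (30 - price)
else:
    res = res * (28 < d)
value = []
for total in res:
    if price > price:
        value.append(38 % buf // log(price))
price = 17 % res
value = value * 33
if 33 <= value:
    res = price // 14
if d == res:
    log(res)
    print(0)
else:
    handle(price)
buf = price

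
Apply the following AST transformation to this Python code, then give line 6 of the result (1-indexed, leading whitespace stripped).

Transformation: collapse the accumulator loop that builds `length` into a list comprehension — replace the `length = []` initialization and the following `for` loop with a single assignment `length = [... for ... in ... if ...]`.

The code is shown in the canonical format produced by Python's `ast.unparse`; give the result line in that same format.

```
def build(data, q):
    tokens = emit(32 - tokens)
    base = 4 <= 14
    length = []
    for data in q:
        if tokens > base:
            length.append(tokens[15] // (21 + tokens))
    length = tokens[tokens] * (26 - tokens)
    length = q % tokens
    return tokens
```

length = q % tokens

Transformed code:
def build(data, q):
    tokens = emit(32 - tokens)
    base = 4 <= 14
    length = [tokens[15] // (21 + tokens) for data in q if tokens > base]
    length = tokens[tokens] * (26 - tokens)
    length = q % tokens
    return tokens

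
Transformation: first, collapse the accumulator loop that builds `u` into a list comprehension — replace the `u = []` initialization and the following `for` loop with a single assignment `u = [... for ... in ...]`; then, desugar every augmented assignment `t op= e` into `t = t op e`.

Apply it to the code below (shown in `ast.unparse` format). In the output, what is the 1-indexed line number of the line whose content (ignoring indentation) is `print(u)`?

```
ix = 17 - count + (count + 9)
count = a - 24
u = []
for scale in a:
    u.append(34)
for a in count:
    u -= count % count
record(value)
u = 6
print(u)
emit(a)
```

Transformed code:
ix = 17 - count + (count + 9)
count = a - 24
u = [34 for scale in a]
for a in count:
    u = u - count % count
record(value)
u = 6
print(u)
emit(a)

8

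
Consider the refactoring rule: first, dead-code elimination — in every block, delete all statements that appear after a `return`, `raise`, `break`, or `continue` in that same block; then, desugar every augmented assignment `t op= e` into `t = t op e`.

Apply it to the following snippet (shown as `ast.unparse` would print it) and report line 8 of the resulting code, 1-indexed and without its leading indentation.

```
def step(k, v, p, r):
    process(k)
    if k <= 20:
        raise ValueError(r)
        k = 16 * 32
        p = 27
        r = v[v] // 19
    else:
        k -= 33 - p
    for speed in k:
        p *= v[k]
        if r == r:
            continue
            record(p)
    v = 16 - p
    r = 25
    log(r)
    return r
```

p = p * v[k]

Transformed code:
def step(k, v, p, r):
    process(k)
    if k <= 20:
        raise ValueError(r)
    else:
        k = k - (33 - p)
    for speed in k:
        p = p * v[k]
        if r == r:
            continue
    v = 16 - p
    r = 25
    log(r)
    return r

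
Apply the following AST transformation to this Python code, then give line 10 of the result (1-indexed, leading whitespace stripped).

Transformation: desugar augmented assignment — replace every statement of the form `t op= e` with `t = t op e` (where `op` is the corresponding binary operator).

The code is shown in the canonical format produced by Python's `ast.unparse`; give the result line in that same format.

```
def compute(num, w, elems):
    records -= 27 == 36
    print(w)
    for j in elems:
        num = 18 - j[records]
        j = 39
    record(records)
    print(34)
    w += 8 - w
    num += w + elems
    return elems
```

Transformed code:
def compute(num, w, elems):
    records = records - (27 == 36)
    print(w)
    for j in elems:
        num = 18 - j[records]
        j = 39
    record(records)
    print(34)
    w = w + (8 - w)
    num = num + (w + elems)
    return elems

num = num + (w + elems)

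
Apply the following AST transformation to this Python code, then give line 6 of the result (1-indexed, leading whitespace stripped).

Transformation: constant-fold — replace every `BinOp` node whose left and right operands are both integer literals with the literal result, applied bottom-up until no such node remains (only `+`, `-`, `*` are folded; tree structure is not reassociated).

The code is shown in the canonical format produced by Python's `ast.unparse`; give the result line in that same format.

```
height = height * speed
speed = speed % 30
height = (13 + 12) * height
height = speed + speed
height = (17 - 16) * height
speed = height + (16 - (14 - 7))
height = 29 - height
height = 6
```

speed = height + 9

Transformed code:
height = height * speed
speed = speed % 30
height = 25 * height
height = speed + speed
height = 1 * height
speed = height + 9
height = 29 - height
height = 6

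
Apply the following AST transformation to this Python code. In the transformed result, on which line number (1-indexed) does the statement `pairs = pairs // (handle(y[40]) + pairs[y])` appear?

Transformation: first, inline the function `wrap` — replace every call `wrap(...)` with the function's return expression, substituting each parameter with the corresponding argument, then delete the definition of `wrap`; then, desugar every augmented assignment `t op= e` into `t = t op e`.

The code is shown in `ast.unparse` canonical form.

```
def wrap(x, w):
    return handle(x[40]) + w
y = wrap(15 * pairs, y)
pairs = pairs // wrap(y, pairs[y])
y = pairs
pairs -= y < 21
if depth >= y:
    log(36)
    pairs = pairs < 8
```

Transformed code:
y = handle((15 * pairs)[40]) + y
pairs = pairs // (handle(y[40]) + pairs[y])
y = pairs
pairs = pairs - (y < 21)
if depth >= y:
    log(36)
    pairs = pairs < 8

2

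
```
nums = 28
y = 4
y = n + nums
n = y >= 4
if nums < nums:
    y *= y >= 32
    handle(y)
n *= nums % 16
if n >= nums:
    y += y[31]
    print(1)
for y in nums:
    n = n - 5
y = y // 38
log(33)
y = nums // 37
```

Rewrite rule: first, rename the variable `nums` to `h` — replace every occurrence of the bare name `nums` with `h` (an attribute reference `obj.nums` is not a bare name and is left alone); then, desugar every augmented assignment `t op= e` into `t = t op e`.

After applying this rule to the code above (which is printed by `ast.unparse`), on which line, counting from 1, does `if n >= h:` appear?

9

Transformed code:
h = 28
y = 4
y = n + h
n = y >= 4
if h < h:
    y = y * (y >= 32)
    handle(y)
n = n * (h % 16)
if n >= h:
    y = y + y[31]
    print(1)
for y in h:
    n = n - 5
y = y // 38
log(33)
y = h // 37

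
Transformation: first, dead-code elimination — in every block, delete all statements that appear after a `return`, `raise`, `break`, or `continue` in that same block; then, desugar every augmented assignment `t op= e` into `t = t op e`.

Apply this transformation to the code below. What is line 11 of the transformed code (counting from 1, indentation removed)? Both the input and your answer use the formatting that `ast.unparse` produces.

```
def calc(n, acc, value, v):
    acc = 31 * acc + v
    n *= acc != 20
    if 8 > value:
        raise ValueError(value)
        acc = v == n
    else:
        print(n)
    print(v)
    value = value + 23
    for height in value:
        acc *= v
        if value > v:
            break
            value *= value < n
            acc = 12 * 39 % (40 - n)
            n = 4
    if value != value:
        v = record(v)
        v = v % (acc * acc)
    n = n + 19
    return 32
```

Transformed code:
def calc(n, acc, value, v):
    acc = 31 * acc + v
    n = n * (acc != 20)
    if 8 > value:
        raise ValueError(value)
    else:
        print(n)
    print(v)
    value = value + 23
    for height in value:
        acc = acc * v
        if value > v:
            break
    if value != value:
        v = record(v)
        v = v % (acc * acc)
    n = n + 19
    return 32

acc = acc * v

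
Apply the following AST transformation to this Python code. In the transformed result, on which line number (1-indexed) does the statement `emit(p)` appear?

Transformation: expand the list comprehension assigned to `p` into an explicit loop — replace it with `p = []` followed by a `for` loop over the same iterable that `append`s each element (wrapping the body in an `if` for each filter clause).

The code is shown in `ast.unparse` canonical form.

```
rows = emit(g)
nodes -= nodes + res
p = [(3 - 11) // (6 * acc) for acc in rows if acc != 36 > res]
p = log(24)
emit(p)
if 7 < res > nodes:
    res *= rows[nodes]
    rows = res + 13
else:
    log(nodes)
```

Transformed code:
rows = emit(g)
nodes -= nodes + res
p = []
for acc in rows:
    if acc != 36 > res:
        p.append((3 - 11) // (6 * acc))
p = log(24)
emit(p)
if 7 < res > nodes:
    res *= rows[nodes]
    rows = res + 13
else:
    log(nodes)

8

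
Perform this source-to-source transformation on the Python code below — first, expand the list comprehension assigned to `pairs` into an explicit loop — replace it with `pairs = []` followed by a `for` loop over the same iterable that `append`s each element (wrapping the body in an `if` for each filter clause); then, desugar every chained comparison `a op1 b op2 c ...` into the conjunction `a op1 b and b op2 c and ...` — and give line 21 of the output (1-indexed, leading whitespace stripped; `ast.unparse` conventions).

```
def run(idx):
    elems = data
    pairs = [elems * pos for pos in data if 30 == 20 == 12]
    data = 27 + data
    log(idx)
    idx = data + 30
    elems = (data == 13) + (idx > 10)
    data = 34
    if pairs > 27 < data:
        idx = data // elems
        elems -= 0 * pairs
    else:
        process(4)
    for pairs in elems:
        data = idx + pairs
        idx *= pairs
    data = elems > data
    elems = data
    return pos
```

elems = data

Transformed code:
def run(idx):
    elems = data
    pairs = []
    for pos in data:
        if 30 == 20 and 20 == 12:
            pairs.append(elems * pos)
    data = 27 + data
    log(idx)
    idx = data + 30
    elems = (data == 13) + (idx > 10)
    data = 34
    if pairs > 27 and 27 < data:
        idx = data // elems
        elems -= 0 * pairs
    else:
        process(4)
    for pairs in elems:
        data = idx + pairs
        idx *= pairs
    data = elems > data
    elems = data
    return pos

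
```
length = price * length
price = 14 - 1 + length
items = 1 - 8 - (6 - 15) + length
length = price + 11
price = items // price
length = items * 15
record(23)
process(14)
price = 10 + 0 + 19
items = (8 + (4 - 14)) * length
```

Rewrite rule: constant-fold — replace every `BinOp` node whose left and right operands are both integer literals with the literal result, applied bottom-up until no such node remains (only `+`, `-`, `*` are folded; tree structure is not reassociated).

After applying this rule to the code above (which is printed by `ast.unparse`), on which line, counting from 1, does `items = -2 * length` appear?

Transformed code:
length = price * length
price = 13 + length
items = 2 + length
length = price + 11
price = items // price
length = items * 15
record(23)
process(14)
price = 29
items = -2 * length

10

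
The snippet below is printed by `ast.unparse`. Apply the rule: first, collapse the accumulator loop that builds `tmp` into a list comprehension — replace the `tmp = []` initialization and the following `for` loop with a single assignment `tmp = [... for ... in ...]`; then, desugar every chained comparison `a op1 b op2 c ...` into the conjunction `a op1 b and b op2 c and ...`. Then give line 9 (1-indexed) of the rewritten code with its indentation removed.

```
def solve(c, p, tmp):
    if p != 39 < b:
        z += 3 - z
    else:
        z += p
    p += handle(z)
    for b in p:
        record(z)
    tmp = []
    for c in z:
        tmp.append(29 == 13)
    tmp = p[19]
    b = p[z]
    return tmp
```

tmp = [29 == 13 for c in z]

Transformed code:
def solve(c, p, tmp):
    if p != 39 and 39 < b:
        z += 3 - z
    else:
        z += p
    p += handle(z)
    for b in p:
        record(z)
    tmp = [29 == 13 for c in z]
    tmp = p[19]
    b = p[z]
    return tmp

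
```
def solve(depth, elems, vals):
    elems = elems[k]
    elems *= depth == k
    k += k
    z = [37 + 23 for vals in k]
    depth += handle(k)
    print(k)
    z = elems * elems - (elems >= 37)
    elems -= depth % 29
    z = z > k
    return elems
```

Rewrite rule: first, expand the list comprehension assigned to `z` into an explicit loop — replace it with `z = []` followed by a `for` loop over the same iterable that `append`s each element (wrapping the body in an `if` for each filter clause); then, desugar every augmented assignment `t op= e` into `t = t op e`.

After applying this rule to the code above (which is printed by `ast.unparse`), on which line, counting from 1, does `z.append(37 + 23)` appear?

Transformed code:
def solve(depth, elems, vals):
    elems = elems[k]
    elems = elems * (depth == k)
    k = k + k
    z = []
    for vals in k:
        z.append(37 + 23)
    depth = depth + handle(k)
    print(k)
    z = elems * elems - (elems >= 37)
    elems = elems - depth % 29
    z = z > k
    return elems

7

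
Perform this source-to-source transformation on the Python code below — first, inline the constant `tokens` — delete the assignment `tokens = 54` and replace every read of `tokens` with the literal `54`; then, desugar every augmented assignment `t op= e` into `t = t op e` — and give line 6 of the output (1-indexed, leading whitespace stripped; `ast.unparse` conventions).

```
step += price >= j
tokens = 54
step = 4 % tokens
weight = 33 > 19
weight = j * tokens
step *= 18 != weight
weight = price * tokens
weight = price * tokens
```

Transformed code:
step = step + (price >= j)
step = 4 % 54
weight = 33 > 19
weight = j * 54
step = step * (18 != weight)
weight = price * 54
weight = price * 54

weight = price * 54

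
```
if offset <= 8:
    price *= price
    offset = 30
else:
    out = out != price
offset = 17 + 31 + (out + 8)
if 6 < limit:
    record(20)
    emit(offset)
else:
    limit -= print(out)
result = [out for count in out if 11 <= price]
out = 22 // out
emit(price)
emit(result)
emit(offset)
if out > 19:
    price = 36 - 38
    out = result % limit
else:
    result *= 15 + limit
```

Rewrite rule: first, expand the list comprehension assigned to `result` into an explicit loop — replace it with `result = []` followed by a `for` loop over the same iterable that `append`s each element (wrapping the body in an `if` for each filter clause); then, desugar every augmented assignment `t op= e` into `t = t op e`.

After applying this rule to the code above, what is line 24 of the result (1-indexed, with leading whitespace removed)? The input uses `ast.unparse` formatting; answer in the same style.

result = result * (15 + limit)

Transformed code:
if offset <= 8:
    price = price * price
    offset = 30
else:
    out = out != price
offset = 17 + 31 + (out + 8)
if 6 < limit:
    record(20)
    emit(offset)
else:
    limit = limit - print(out)
result = []
for count in out:
    if 11 <= price:
        result.append(out)
out = 22 // out
emit(price)
emit(result)
emit(offset)
if out > 19:
    price = 36 - 38
    out = result % limit
else:
    result = result * (15 + limit)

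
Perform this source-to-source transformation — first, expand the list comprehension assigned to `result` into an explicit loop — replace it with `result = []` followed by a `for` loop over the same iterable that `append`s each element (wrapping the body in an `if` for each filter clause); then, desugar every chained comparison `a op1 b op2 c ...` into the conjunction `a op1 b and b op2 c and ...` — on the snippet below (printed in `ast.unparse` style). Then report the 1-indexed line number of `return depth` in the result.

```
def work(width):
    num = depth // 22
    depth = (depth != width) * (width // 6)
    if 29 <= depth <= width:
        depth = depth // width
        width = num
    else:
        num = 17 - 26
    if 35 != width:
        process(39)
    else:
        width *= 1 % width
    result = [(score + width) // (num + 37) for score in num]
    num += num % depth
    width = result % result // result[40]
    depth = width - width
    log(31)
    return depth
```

Transformed code:
def work(width):
    num = depth // 22
    depth = (depth != width) * (width // 6)
    if 29 <= depth and depth <= width:
        depth = depth // width
        width = num
    else:
        num = 17 - 26
    if 35 != width:
        process(39)
    else:
        width *= 1 % width
    result = []
    for score in num:
        result.append((score + width) // (num + 37))
    num += num % depth
    width = result % result // result[40]
    depth = width - width
    log(31)
    return depth

20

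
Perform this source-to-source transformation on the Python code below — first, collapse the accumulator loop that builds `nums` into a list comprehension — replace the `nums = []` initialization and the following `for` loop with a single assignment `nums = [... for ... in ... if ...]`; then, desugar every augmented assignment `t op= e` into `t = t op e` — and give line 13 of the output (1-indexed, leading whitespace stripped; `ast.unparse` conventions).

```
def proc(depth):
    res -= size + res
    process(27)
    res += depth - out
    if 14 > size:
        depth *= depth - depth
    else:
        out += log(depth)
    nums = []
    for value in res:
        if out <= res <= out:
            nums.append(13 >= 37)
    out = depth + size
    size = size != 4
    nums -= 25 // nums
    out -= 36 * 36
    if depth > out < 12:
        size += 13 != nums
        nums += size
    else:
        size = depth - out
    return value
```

out = out - 36 * 36

Transformed code:
def proc(depth):
    res = res - (size + res)
    process(27)
    res = res + (depth - out)
    if 14 > size:
        depth = depth * (depth - depth)
    else:
        out = out + log(depth)
    nums = [13 >= 37 for value in res if out <= res <= out]
    out = depth + size
    size = size != 4
    nums = nums - 25 // nums
    out = out - 36 * 36
    if depth > out < 12:
        size = size + (13 != nums)
        nums = nums + size
    else:
        size = depth - out
    return value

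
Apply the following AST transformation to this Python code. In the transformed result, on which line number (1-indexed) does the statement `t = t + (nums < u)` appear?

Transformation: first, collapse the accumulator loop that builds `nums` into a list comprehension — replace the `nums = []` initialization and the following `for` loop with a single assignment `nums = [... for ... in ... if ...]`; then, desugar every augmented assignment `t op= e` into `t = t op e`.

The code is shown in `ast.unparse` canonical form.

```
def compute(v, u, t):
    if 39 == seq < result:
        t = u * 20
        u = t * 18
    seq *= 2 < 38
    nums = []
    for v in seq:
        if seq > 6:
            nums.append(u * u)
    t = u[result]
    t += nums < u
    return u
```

Transformed code:
def compute(v, u, t):
    if 39 == seq < result:
        t = u * 20
        u = t * 18
    seq = seq * (2 < 38)
    nums = [u * u for v in seq if seq > 6]
    t = u[result]
    t = t + (nums < u)
    return u

8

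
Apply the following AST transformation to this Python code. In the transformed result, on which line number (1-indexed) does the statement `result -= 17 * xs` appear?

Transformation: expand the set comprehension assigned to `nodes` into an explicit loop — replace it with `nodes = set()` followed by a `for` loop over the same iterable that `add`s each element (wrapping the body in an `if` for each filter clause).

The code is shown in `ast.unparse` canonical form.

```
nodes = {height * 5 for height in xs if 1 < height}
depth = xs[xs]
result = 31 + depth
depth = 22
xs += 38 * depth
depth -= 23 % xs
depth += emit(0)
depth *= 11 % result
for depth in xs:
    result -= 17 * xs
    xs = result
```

Transformed code:
nodes = set()
for height in xs:
    if 1 < height:
        nodes.add(height * 5)
depth = xs[xs]
result = 31 + depth
depth = 22
xs += 38 * depth
depth -= 23 % xs
depth += emit(0)
depth *= 11 % result
for depth in xs:
    result -= 17 * xs
    xs = result

13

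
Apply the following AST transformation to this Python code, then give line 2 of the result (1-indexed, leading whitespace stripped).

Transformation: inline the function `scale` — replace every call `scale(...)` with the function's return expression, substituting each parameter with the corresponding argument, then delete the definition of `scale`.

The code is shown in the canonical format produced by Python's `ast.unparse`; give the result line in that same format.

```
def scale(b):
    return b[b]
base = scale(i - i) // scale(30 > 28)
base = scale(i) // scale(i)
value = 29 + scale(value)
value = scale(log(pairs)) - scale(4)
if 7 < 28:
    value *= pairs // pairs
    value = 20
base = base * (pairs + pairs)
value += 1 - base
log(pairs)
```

Transformed code:
base = (i - i)[i - i] // (30 > 28)[30 > 28]
base = i[i] // i[i]
value = 29 + value[value]
value = log(pairs)[log(pairs)] - 4[4]
if 7 < 28:
    value *= pairs // pairs
    value = 20
base = base * (pairs + pairs)
value += 1 - base
log(pairs)

base = i[i] // i[i]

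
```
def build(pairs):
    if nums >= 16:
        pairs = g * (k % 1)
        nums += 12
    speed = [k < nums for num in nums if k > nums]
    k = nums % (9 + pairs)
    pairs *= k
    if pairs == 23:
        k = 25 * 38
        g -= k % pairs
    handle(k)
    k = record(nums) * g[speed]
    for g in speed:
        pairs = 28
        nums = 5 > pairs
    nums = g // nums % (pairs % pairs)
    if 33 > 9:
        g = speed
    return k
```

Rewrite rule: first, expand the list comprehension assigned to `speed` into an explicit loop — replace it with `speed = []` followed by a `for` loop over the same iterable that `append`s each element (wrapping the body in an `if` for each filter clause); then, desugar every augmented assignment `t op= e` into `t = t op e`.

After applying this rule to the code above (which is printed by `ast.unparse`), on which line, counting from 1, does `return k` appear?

Transformed code:
def build(pairs):
    if nums >= 16:
        pairs = g * (k % 1)
        nums = nums + 12
    speed = []
    for num in nums:
        if k > nums:
            speed.append(k < nums)
    k = nums % (9 + pairs)
    pairs = pairs * k
    if pairs == 23:
        k = 25 * 38
        g = g - k % pairs
    handle(k)
    k = record(nums) * g[speed]
    for g in speed:
        pairs = 28
        nums = 5 > pairs
    nums = g // nums % (pairs % pairs)
    if 33 > 9:
        g = speed
    return k

22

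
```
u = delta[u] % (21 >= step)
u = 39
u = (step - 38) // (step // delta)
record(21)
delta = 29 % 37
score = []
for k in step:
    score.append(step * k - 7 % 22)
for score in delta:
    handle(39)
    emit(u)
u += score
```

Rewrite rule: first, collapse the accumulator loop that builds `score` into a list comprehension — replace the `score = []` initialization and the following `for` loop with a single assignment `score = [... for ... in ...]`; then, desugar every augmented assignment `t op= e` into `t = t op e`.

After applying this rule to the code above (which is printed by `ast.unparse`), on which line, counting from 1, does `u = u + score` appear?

Transformed code:
u = delta[u] % (21 >= step)
u = 39
u = (step - 38) // (step // delta)
record(21)
delta = 29 % 37
score = [step * k - 7 % 22 for k in step]
for score in delta:
    handle(39)
    emit(u)
u = u + score

10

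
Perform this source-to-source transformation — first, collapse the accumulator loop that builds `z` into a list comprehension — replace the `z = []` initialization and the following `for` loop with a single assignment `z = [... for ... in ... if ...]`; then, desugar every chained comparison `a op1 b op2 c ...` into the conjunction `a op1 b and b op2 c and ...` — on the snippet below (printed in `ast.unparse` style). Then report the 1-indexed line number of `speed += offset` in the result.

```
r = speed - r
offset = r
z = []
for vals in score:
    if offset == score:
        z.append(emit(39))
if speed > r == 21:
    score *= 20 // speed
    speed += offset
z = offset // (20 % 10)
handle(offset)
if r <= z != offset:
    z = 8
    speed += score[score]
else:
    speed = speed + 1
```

6

Transformed code:
r = speed - r
offset = r
z = [emit(39) for vals in score if offset == score]
if speed > r and r == 21:
    score *= 20 // speed
    speed += offset
z = offset // (20 % 10)
handle(offset)
if r <= z and z != offset:
    z = 8
    speed += score[score]
else:
    speed = speed + 1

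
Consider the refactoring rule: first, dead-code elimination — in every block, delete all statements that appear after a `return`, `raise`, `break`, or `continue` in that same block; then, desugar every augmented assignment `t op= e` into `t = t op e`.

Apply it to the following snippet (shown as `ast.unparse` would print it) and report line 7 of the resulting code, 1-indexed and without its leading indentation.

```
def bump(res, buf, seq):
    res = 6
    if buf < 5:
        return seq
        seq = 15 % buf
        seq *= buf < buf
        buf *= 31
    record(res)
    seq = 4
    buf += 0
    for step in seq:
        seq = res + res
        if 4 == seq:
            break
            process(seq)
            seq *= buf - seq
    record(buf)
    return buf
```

buf = buf + 0

Transformed code:
def bump(res, buf, seq):
    res = 6
    if buf < 5:
        return seq
    record(res)
    seq = 4
    buf = buf + 0
    for step in seq:
        seq = res + res
        if 4 == seq:
            break
    record(buf)
    return buf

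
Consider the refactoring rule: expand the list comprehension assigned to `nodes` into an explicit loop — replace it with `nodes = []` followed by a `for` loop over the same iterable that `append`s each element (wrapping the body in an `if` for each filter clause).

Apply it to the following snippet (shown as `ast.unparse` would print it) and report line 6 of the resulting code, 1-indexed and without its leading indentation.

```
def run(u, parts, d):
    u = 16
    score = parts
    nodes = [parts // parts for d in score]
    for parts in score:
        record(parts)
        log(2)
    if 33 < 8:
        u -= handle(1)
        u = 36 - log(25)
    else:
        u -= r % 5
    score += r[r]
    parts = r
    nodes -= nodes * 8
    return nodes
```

nodes.append(parts // parts)

Transformed code:
def run(u, parts, d):
    u = 16
    score = parts
    nodes = []
    for d in score:
        nodes.append(parts // parts)
    for parts in score:
        record(parts)
        log(2)
    if 33 < 8:
        u -= handle(1)
        u = 36 - log(25)
    else:
        u -= r % 5
    score += r[r]
    parts = r
    nodes -= nodes * 8
    return nodes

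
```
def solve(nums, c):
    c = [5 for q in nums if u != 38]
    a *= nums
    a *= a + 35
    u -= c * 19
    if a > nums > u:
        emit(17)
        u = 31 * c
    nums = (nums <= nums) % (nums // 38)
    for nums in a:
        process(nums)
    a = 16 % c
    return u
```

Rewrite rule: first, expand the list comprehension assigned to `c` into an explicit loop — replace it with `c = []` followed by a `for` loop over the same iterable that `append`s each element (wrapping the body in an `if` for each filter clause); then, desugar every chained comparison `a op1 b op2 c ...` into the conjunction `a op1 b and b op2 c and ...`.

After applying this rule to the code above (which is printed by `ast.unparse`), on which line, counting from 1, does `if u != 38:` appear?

4

Transformed code:
def solve(nums, c):
    c = []
    for q in nums:
        if u != 38:
            c.append(5)
    a *= nums
    a *= a + 35
    u -= c * 19
    if a > nums and nums > u:
        emit(17)
        u = 31 * c
    nums = (nums <= nums) % (nums // 38)
    for nums in a:
        process(nums)
    a = 16 % c
    return u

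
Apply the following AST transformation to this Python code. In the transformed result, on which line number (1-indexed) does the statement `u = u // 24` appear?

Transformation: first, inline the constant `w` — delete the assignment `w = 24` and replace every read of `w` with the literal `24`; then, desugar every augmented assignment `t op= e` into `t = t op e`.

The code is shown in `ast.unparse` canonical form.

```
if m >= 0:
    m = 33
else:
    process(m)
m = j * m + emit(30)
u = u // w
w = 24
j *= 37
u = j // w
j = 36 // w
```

6

Transformed code:
if m >= 0:
    m = 33
else:
    process(m)
m = j * m + emit(30)
u = u // 24
j = j * 37
u = j // 24
j = 36 // 24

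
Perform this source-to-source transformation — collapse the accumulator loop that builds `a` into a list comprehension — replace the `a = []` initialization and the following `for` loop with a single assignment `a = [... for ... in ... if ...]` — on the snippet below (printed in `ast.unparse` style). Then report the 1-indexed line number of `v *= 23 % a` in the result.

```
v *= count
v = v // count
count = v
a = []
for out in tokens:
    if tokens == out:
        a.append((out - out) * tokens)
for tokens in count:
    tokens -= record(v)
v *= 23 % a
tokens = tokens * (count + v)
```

Transformed code:
v *= count
v = v // count
count = v
a = [(out - out) * tokens for out in tokens if tokens == out]
for tokens in count:
    tokens -= record(v)
v *= 23 % a
tokens = tokens * (count + v)

7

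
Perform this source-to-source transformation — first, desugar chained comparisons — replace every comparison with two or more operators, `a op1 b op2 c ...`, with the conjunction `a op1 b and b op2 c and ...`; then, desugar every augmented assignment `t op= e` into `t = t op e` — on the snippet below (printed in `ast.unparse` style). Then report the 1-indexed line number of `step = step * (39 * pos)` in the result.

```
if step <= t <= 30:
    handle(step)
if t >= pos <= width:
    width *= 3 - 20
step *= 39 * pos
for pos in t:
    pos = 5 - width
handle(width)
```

Transformed code:
if step <= t and t <= 30:
    handle(step)
if t >= pos and pos <= width:
    width = width * (3 - 20)
step = step * (39 * pos)
for pos in t:
    pos = 5 - width
handle(width)

5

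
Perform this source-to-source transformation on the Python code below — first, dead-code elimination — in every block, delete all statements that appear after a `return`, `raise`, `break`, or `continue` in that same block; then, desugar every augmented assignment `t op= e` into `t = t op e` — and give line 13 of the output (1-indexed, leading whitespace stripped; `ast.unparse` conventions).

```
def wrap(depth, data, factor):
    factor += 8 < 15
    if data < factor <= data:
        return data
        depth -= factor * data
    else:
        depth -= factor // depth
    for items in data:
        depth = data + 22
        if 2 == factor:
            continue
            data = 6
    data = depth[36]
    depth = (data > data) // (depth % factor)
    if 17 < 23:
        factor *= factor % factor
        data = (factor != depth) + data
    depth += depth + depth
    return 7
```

Transformed code:
def wrap(depth, data, factor):
    factor = factor + (8 < 15)
    if data < factor <= data:
        return data
    else:
        depth = depth - factor // depth
    for items in data:
        depth = data + 22
        if 2 == factor:
            continue
    data = depth[36]
    depth = (data > data) // (depth % factor)
    if 17 < 23:
        factor = factor * (factor % factor)
        data = (factor != depth) + data
    depth = depth + (depth + depth)
    return 7

if 17 < 23:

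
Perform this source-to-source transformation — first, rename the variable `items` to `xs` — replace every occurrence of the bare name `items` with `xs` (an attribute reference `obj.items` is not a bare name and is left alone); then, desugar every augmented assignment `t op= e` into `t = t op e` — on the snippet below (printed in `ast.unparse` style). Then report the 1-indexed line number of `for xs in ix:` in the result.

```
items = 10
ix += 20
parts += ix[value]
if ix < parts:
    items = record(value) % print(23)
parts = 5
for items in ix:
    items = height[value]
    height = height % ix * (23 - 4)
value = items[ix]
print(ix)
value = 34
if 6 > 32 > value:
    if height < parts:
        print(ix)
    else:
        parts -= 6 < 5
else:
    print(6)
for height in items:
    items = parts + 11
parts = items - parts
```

Transformed code:
xs = 10
ix = ix + 20
parts = parts + ix[value]
if ix < parts:
    xs = record(value) % print(23)
parts = 5
for xs in ix:
    xs = height[value]
    height = height % ix * (23 - 4)
value = xs[ix]
print(ix)
value = 34
if 6 > 32 > value:
    if height < parts:
        print(ix)
    else:
        parts = parts - (6 < 5)
else:
    print(6)
for height in xs:
    xs = parts + 11
parts = xs - parts

7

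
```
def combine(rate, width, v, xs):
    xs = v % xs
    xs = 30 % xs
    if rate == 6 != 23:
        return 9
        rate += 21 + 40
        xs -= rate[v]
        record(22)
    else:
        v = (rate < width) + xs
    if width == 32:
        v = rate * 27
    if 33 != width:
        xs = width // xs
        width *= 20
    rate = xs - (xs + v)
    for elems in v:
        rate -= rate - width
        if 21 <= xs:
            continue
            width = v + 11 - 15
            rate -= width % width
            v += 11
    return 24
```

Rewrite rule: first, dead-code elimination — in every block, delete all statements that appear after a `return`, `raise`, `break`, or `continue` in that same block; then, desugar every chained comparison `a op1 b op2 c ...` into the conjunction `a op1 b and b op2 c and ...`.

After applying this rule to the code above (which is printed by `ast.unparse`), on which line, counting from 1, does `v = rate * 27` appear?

9

Transformed code:
def combine(rate, width, v, xs):
    xs = v % xs
    xs = 30 % xs
    if rate == 6 and 6 != 23:
        return 9
    else:
        v = (rate < width) + xs
    if width == 32:
        v = rate * 27
    if 33 != width:
        xs = width // xs
        width *= 20
    rate = xs - (xs + v)
    for elems in v:
        rate -= rate - width
        if 21 <= xs:
            continue
    return 24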